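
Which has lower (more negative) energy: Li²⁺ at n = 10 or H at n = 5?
Li²⁺ at n = 10 (E = -1.224513 eV)

Using E_n = -13.6057 Z² / n² eV:

Li²⁺ (Z = 3) at n = 10:
E = -13.6057 × 3² / 10² = -13.6057 × 9 / 100 = -1.224513000 eV

H (Z = 1) at n = 5:
E = -13.6057 × 1² / 5² = -13.6057 × 1 / 25 = -0.544228000 eV

Since -1.224513000 eV < -0.544228000 eV,
Li²⁺ at n = 10 is more tightly bound (requires more energy to ionize).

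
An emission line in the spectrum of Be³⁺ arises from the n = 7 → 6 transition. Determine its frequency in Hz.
3.879e+14 Hz

First, find the transition energy:
E_7 = -13.6057 × 4² / 7² = -4.442678 eV
E_6 = -13.6057 × 4² / 6² = -6.046978 eV
|ΔE| = |E_6 - E_7| = 1.604300 eV

Convert to Joules: E = 1.604300 eV × (1.602177 × 10⁻¹⁹ J/eV) = 2.57037e-19 J

Using E = hf:
f = E/h = 2.57037e-19 J / (6.62607 × 10⁻³⁴ J·s)
f = 3.879e+14 Hz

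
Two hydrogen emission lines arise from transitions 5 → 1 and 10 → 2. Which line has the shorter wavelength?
5 → 1

Calculate the energy for each transition:

Transition 5 → 1:
ΔE₁ = |E_1 - E_5| = |-13.6057/1² - (-13.6057/5²)|
ΔE₁ = |-13.6057000000 - (-0.5442280000)| = 13.0614720 eV

Transition 10 → 2:
ΔE₂ = |E_2 - E_10| = |-13.6057/2² - (-13.6057/10²)|
ΔE₂ = |-3.4014250000 - (-0.1360570000)| = 3.2653680 eV

Since 13.0614720 eV > 3.2653680 eV, the transition 5 → 1 emits the more energetic photon.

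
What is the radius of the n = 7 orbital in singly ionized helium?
1.2965 nm (or 12.9649 Å)

The Bohr radius formula is:
r_n = n² a₀ / Z

where a₀ = 0.0529177 nm is the Bohr radius.

For He⁺ (Z = 2) at n = 7:
r_7 = 7² × 0.0529177 nm / 2
r_7 = 49 × 0.0529177 nm / 2
r_7 = 2.59297 nm / 2
r_7 = 1.2965 nm

The electron orbits at approximately 1.2965 nm from the nucleus.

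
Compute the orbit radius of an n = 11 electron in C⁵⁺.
1.0672 nm (or 10.6717 Å)

The Bohr radius formula is:
r_n = n² a₀ / Z

where a₀ = 0.0529177 nm is the Bohr radius.

For C⁵⁺ (Z = 6) at n = 11:
r_11 = 11² × 0.0529177 nm / 6
r_11 = 121 × 0.0529177 nm / 6
r_11 = 6.40304 nm / 6
r_11 = 1.0672 nm

The electron orbits at approximately 1.0672 nm from the nucleus.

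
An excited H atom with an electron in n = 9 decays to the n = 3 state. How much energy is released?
1.34377 eV

The energy levels are E_n = -13.6057 eV / n².

Energy at n = 9: E_9 = -13.6057 / 9² = -0.16797160 eV
Energy at n = 3: E_3 = -13.6057 / 3² = -1.51174444 eV

For emission (electron falling to lower state), the photon energy is:
E_photon = E_9 - E_3 = |-0.16797160 - (-1.51174444)|
E_photon = 1.34377 eV

This energy is carried away by the emitted photon.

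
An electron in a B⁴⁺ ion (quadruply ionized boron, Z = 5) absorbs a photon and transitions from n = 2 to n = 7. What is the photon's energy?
78.0939 eV

The energy levels of a hydrogen-like atom are E_n = -13.6057 Z² eV / n².

Energy at n = 2: E_2 = -13.6057 × 5² / 2² = -85.0356250 eV
Energy at n = 7: E_7 = -13.6057 × 5² / 7² = -6.9416837 eV

The excitation energy is the difference:
ΔE = E_7 - E_2
ΔE = -6.9416837 - (-85.0356250)
ΔE = 78.0939 eV

Since this is positive, energy must be absorbed (photon absorption).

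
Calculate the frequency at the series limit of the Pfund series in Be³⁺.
2.10550e+15 Hz

The series limit corresponds to the transition from n = ∞ to n = 5.
This is the highest energy (shortest wavelength) transition in the Pfund series.

E_∞ = 0 eV
E_5 = -13.6057 × 4² / 5² = -8.70764800 eV

Energy at series limit:
ΔE = E_∞ - E_5 = 0 - (-8.70764800) = 8.70764800 eV
E = 8.70764800 eV × (1.602177 × 10⁻¹⁹ J/eV) = 1.3951193e-18 J
f = E/h = 1.3951193e-18 J / (6.62607 × 10⁻³⁴ J·s) = 2.10550e+15 Hz

This energy equals the ionization energy from the n = 5 state of Be³⁺.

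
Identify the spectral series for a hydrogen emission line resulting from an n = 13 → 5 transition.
Pfund series

The spectral series in hydrogen are named based on the final (lower) energy level:
- Lyman series: n_final = 1 (ultraviolet)
- Balmer series: n_final = 2 (visible/near-UV)
- Paschen series: n_final = 3 (infrared)
- Brackett series: n_final = 4 (infrared)
- Pfund series: n_final = 5 (far infrared)

Since this transition ends at n = 5, it belongs to the Pfund series.

For reference, this 13 → 5 line has photon energy
ΔE = 13.6057 eV × (1/5² - 1/13²) = 0.46372090 eV,
corresponding to wavelength λ = hc/ΔE = 1239.84 eV·nm / 0.46372090 eV = 2673.68 nm in the far infrared region.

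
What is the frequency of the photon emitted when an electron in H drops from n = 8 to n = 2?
7.7106e+14 Hz

First, find the transition energy:
E_8 = -13.6057 / 8² = -0.21258906 eV
E_2 = -13.6057 / 2² = -3.40142500 eV
|ΔE| = |E_2 - E_8| = 3.18883594 eV

Convert to Joules: E = 3.18883594 eV × (1.602177 × 10⁻¹⁹ J/eV) = 5.109080e-19 J

Using E = hf:
f = E/h = 5.109080e-19 J / (6.62607 × 10⁻³⁴ J·s)
f = 7.7106e+14 Hz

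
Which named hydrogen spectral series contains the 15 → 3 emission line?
Paschen series

The spectral series in hydrogen are named based on the final (lower) energy level:
- Lyman series: n_final = 1 (ultraviolet)
- Balmer series: n_final = 2 (visible/near-UV)
- Paschen series: n_final = 3 (infrared)
- Brackett series: n_final = 4 (infrared)
- Pfund series: n_final = 5 (far infrared)

Since this transition ends at n = 3, it belongs to the Paschen series.

For reference, this 15 → 3 line has photon energy
ΔE = 13.6057 eV × (1/3² - 1/15²) = 1.451274667 eV,
corresponding to wavelength λ = hc/ΔE = 1239.84 eV·nm / 1.451274667 eV = 854.31106 nm in the infrared region.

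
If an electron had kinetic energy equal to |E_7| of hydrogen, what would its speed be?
3.13e+05 m/s (or 0.104248% of c)

The binding energy at n = 7 for hydrogen is:
E_7 = -13.6057/7² = -0.27766735 eV
|E_7| = 0.27766735 eV

Convert to Joules:
KE = 0.27766735 eV × (1.602177 × 10⁻¹⁹ J/eV) = 4.4487e-20 J

Using KE = ½mv²:
v = √(2·KE/m_e)
v = √(2 × 4.4487e-20 J / 9.10938 × 10⁻³¹ kg)
v = 3.13e+05 m/s

This is approximately 0.104248% the speed of light.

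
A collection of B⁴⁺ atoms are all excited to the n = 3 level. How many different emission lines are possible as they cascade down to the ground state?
3

The electron can occupy levels n = 1, 2, ..., 3 during de-excitation — that is m = 3 - 1 + 1 = 3 distinct levels.

The number of distinct spectral lines equals the number of ways to choose 2 of these m levels (each pair gives one possible emission transition):

Number of lines = m(m-1)/2 = 3×2/2 = 3

These correspond to all possible transitions between the 3 levels:
3 → 2, 3 → 1, 2 → 1

Each transition produces a photon with a unique energy (and thus wavelength). This count does not depend on Z.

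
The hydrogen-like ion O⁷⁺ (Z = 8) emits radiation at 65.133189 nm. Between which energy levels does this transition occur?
n = 13 → n = 6

First, find the photon energy from the wavelength (hc = 1239.84 eV·nm):
E = hc/λ = 1239.84 eV·nm / 65.133189 nm = 19.035457 eV

The energy levels of O⁷⁺ satisfy E_n = -13.6057 × 8² / n² eV, so an emission n_i → n_f releases
ΔE = 13.6057 × 8² × (1/n_f² − 1/n_i²) eV.

Setting ΔE equal to the photon energy:
1/n_f² − 1/n_i² = 19.035457 / (13.6057 × 8²) = 0.021860618

Since 1/n_i² must be positive, we need 1/n_f² > 0.021860618, i.e. n_f ≤ 6. For each allowed n_f, solve n_i = (1/n_f² − 0.021860618)^(−1/2) and check whether it is a whole number:
  n_f = 1: 1/n_i² = 1.000000000 − 0.021860618 = 0.978139382 → n_i = 1.011  (not an integer) ✗
  n_f = 2: 1/n_i² = 0.250000000 − 0.021860618 = 0.228139382 → n_i = 2.094  (not an integer) ✗
  n_f = 3: 1/n_i² = 0.111111111 − 0.021860618 = 0.089250493 → n_i = 3.347  (not an integer) ✗
  n_f = 4: 1/n_i² = 0.062500000 − 0.021860618 = 0.040639382 → n_i = 4.961  (not an integer) ✗
  n_f = 5: 1/n_i² = 0.040000000 − 0.021860618 = 0.018139382 → n_i = 7.425  (not an integer) ✗
  n_f = 6: 1/n_i² = 0.027777778 − 0.021860618 = 0.005917160 → n_i = 13.000  → integer, n_i = 13 ✓

Only n_f = 6 gives an integer upper level, n_i = 13.

The transition is from n = 13 to n = 6 (emission).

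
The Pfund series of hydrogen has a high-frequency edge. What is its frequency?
1.32e+14 Hz

The series limit corresponds to the transition from n = ∞ to n = 5.
This is the highest energy (shortest wavelength) transition in the Pfund series.

E_∞ = 0 eV
E_5 = -13.6057 / 5² = -0.5442280 eV

Energy at series limit:
ΔE = E_∞ - E_5 = 0 - (-0.5442280) = 0.5442280 eV
E = 0.5442280 eV × (1.602177 × 10⁻¹⁹ J/eV) = 8.7195e-20 J
f = E/h = 8.7195e-20 J / (6.62607 × 10⁻³⁴ J·s) = 1.32e+14 Hz

This energy equals the ionization energy from the n = 5 state of hydrogen.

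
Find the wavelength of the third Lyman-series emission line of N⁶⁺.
1.98371 nm

The lines of a series are numbered from the longest wavelength (smallest ΔE) outward; the third line is the transition from n = n_f + 3 to n_f.
The Lyman series has all transitions ending at n_f = 1.

For N⁶⁺ (Z = 7), the third line (γ-line) is the jump from n = 4 to n = 1:
E_4 = -13.6057 × 7² / 4² = -41.6674563 eV
E_1 = -13.6057 × 7² / 1² = -666.6793000 eV
ΔE = E_4 - E_1 = 625.0118437 eV

λ = hc/E = 1239.84 eV·nm / 625.0118437 eV
λ = 1.98371 nm

This is the γ-line of the Lyman series in N⁶⁺.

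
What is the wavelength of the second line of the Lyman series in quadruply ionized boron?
4.100693 nm

The lines of a series are numbered from the longest wavelength (smallest ΔE) outward; the second line is the transition from n = n_f + 2 to n_f.
The Lyman series has all transitions ending at n_f = 1.

For B⁴⁺ (Z = 5), the second line (β-line) is the jump from n = 3 to n = 1:
E_3 = -13.6057 × 5² / 3² = -37.79361111 eV
E_1 = -13.6057 × 5² / 1² = -340.14250000 eV
ΔE = E_3 - E_1 = 302.34888889 eV

λ = hc/E = 1239.84 eV·nm / 302.34888889 eV
λ = 4.100693 nm

This is the β-line of the Lyman series in B⁴⁺.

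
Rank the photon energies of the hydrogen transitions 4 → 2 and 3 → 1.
3 → 1

Calculate the energy for each transition:

Transition 4 → 2:
ΔE₁ = |E_2 - E_4| = |-13.6057/2² - (-13.6057/4²)|
ΔE₁ = |-3.401425000000 - (-0.850356250000)| = 2.551068750 eV

Transition 3 → 1:
ΔE₂ = |E_1 - E_3| = |-13.6057/1² - (-13.6057/3²)|
ΔE₂ = |-13.605700000000 - (-1.511744444444)| = 12.093955556 eV

Since 12.093955556 eV > 2.551068750 eV, the transition 3 → 1 emits the more energetic photon.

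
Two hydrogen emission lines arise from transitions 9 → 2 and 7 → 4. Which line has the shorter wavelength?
9 → 2

Calculate the energy for each transition:

Transition 9 → 2:
ΔE₁ = |E_2 - E_9| = |-13.6057/2² - (-13.6057/9²)|
ΔE₁ = |-3.4014250000 - (-0.1679716049)| = 3.2334534 eV

Transition 7 → 4:
ΔE₂ = |E_4 - E_7| = |-13.6057/4² - (-13.6057/7²)|
ΔE₂ = |-0.8503562500 - (-0.2776673469)| = 0.5726889 eV

Since 3.2334534 eV > 0.5726889 eV, the transition 9 → 2 emits the more energetic photon.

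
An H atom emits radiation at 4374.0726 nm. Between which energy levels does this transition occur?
n = 12 → n = 6

First, find the photon energy from the wavelength (hc = 1239.84 eV·nm):
E = hc/λ = 1239.84 eV·nm / 4374.0726 nm = 0.28345209 eV

The energy levels of hydrogen satisfy E_n = -13.6057 / n² eV, so an emission n_i → n_f releases
ΔE = 13.6057 × (1/n_f² − 1/n_i²) eV.

Setting ΔE equal to the photon energy:
1/n_f² − 1/n_i² = 0.28345209 / 13.6057 = 0.020833334

Since 1/n_i² must be positive, we need 1/n_f² > 0.020833334, i.e. n_f ≤ 6. For each allowed n_f, solve n_i = (1/n_f² − 0.020833334)^(−1/2) and check whether it is a whole number:
  n_f = 1: 1/n_i² = 1.000000000 − 0.020833334 = 0.979166666 → n_i = 1.011  (not an integer) ✗
  n_f = 2: 1/n_i² = 0.250000000 − 0.020833334 = 0.229166666 → n_i = 2.089  (not an integer) ✗
  n_f = 3: 1/n_i² = 0.111111111 − 0.020833334 = 0.090277777 → n_i = 3.328  (not an integer) ✗
  n_f = 4: 1/n_i² = 0.062500000 − 0.020833334 = 0.041666666 → n_i = 4.899  (not an integer) ✗
  n_f = 5: 1/n_i² = 0.040000000 − 0.020833334 = 0.019166666 → n_i = 7.223  (not an integer) ✗
  n_f = 6: 1/n_i² = 0.027777778 − 0.020833334 = 0.006944444 → n_i = 12.000  → integer, n_i = 12 ✓

Only n_f = 6 gives an integer upper level, n_i = 12.

The transition is from n = 12 to n = 6 (emission).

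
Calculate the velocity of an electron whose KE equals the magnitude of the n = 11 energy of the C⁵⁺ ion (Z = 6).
1.19e+06 m/s (or 0.39804% of c)

The binding energy at n = 11 for C⁵⁺ is:
E_11 = -13.6057 × 6²/11² = -4.0479769 eV
|E_11| = 4.0479769 eV

Convert to Joules:
KE = 4.0479769 eV × (1.602177 × 10⁻¹⁹ J/eV) = 6.4856e-19 J

Using KE = ½mv²:
v = √(2·KE/m_e)
v = √(2 × 6.4856e-19 J / 9.10938 × 10⁻³¹ kg)
v = 1.19e+06 m/s

This is approximately 0.39804% the speed of light.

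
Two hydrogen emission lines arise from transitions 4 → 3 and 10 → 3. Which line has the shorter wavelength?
10 → 3

Calculate the energy for each transition:

Transition 4 → 3:
ΔE₁ = |E_3 - E_4| = |-13.6057/3² - (-13.6057/4²)|
ΔE₁ = |-1.5117444444 - (-0.8503562500)| = 0.6613882 eV

Transition 10 → 3:
ΔE₂ = |E_3 - E_10| = |-13.6057/3² - (-13.6057/10²)|
ΔE₂ = |-1.5117444444 - (-0.1360570000)| = 1.3756874 eV

Since 1.3756874 eV > 0.6613882 eV, the transition 10 → 3 emits the more energetic photon.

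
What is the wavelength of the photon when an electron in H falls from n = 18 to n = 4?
1533.7657 nm

First, find the transition energy using E_n = -13.6057 / n² eV:
E_18 = -13.6057 / 18² = -0.0419929012 eV
E_4 = -13.6057 / 4² = -0.8503562500 eV

Photon energy: |ΔE| = |E_4 - E_18| = 0.8083633488 eV

Convert to wavelength using E = hc/λ with hc = 1239.84 eV·nm:
λ = hc/E = 1239.84 eV·nm / 0.8083633488 eV
λ = 1533.7657 nm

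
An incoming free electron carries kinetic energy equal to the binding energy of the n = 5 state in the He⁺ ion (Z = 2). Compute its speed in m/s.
8.751e+05 m/s (or 0.29189% of c)

The binding energy at n = 5 for He⁺ is:
E_5 = -13.6057 × 2²/5² = -2.1769120 eV
|E_5| = 2.1769120 eV

Convert to Joules:
KE = 2.1769120 eV × (1.602177 × 10⁻¹⁹ J/eV) = 3.48780e-19 J

Using KE = ½mv²:
v = √(2·KE/m_e)
v = √(2 × 3.48780e-19 J / 9.10938 × 10⁻³¹ kg)
v = 8.751e+05 m/s

This is approximately 0.29189% the speed of light.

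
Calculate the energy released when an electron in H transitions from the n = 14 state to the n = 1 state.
13.54 eV

The energy levels are E_n = -13.6057 eV / n².

Energy at n = 14: E_14 = -13.6057 / 14² = -0.06942 eV
Energy at n = 1: E_1 = -13.6057 / 1² = -13.60570 eV

For emission (electron falling to lower state), the photon energy is:
E_photon = E_14 - E_1 = |-0.06942 - (-13.60570)|
E_photon = 13.54 eV

This energy is carried away by the emitted photon.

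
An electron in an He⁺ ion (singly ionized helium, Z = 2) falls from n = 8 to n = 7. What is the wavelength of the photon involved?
4762.88 nm

First, find the transition energy using E_n = -13.6057 Z² / n² eV:
E_8 = -13.6057 × 2² / 8² = -0.85035625 eV
E_7 = -13.6057 × 2² / 7² = -1.11066939 eV

Photon energy: |ΔE| = |E_7 - E_8| = 0.26031314 eV

Convert to wavelength using E = hc/λ with hc = 1239.84 eV·nm:
λ = hc/E = 1239.84 eV·nm / 0.26031314 eV
λ = 4762.88 nm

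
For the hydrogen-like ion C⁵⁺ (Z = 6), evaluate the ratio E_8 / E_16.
4.000000

Using E_n = -13.6057 Z² / n² eV with Z = 6:

E_8 = -13.6057 × 6² / 8² = -489.8052 / 64 = -7.653206250000 eV
E_16 = -13.6057 × 6² / 16² = -489.8052 / 256 = -1.913301562500 eV

The ratio is:
E_8/E_16 = (-7.653206250000) / (-1.913301562500)
E_8/E_16 = (-489.8052/64) / (-489.8052/256)
E_8/E_16 = 256/64
E_8/E_16 = 4.000000
(Note: the Z² factors cancel in the ratio.)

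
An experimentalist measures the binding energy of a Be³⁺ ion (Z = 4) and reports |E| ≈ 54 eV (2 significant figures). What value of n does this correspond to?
n = 2

The exact energy levels follow E_n = -13.6057 Z² / n² eV with Z = 4.

The measured value (-54 eV) is reported to only 2 significant figures, so we must test candidate n values and see which one matches to that precision.

Candidate energies:
  n = 1:  E = -13.6057 × 4² / 1² = -217.69120 eV
  n = 2:  E = -13.6057 × 4² / 2² = -54.42280 eV  ← matches
  n = 3:  E = -13.6057 × 4² / 3² = -24.18791 eV
  n = 4:  E = -13.6057 × 4² / 4² = -13.60570 eV

Checking against the measurement of -54 eV (2 sig figs), only n = 2 agrees:
E_2 = -54.42280 eV, which rounds to -54 eV ✓

Therefore n = 2.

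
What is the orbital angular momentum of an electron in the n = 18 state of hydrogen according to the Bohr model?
1.898e-33 J·s (or 18ℏ)

In the Bohr model, angular momentum is quantized:
L = nℏ

where ℏ = h/(2π) = 1.05457e-34 J·s

For n = 18:
L = 18 × 1.05457e-34 J·s
L = 1.898e-33 J·s

This can also be written as L = 18ℏ.
The angular momentum is an integer multiple of the reduced Planck constant.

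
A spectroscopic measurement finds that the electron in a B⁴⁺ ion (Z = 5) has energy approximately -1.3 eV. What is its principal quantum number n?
n = 16

The exact energy levels follow E_n = -13.6057 Z² / n² eV with Z = 5.

The measured value (-1.3 eV) is reported to only 2 significant figures, so we must test candidate n values and see which one matches to that precision.

Candidate energies:
  n = 14:  E = -13.6057 × 5² / 14² = -1.73542 eV
  n = 15:  E = -13.6057 × 5² / 15² = -1.51174 eV
  n = 16:  E = -13.6057 × 5² / 16² = -1.32868 eV  ← matches
  n = 17:  E = -13.6057 × 5² / 17² = -1.17696 eV
  n = 18:  E = -13.6057 × 5² / 18² = -1.04982 eV

Checking against the measurement of -1.3 eV (2 sig figs), only n = 16 agrees:
E_16 = -1.32868 eV, which rounds to -1.3 eV ✓

Therefore n = 16.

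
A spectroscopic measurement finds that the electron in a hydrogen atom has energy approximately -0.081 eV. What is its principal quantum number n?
n = 13

The exact energy levels follow E_n = -13.6057 eV / n².

The measured value (-0.081 eV) is reported to only 2 significant figures, so we must test candidate n values and see which one matches to that precision.

Candidate energies:
  n = 11:  E = -13.6057/11² = -0.11244 eV
  n = 12:  E = -13.6057/12² = -0.09448 eV
  n = 13:  E = -13.6057/13² = -0.08051 eV  ← matches
  n = 14:  E = -13.6057/14² = -0.06942 eV
  n = 15:  E = -13.6057/15² = -0.06047 eV

Checking against the measurement of -0.081 eV (2 sig figs), only n = 13 agrees:
E_13 = -0.08051 eV, which rounds to -0.081 eV ✓

Therefore n = 13.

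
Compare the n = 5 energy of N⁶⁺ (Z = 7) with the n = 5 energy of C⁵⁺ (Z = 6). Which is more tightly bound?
N⁶⁺ at n = 5 (E = -26.6672 eV)

Using E_n = -13.6057 Z² / n² eV:

N⁶⁺ (Z = 7) at n = 5:
E = -13.6057 × 7² / 5² = -13.6057 × 49 / 25 = -26.6671720 eV

C⁵⁺ (Z = 6) at n = 5:
E = -13.6057 × 6² / 5² = -13.6057 × 36 / 25 = -19.5922080 eV

Since -26.6671720 eV < -19.5922080 eV,
N⁶⁺ at n = 5 is more tightly bound (requires more energy to ionize).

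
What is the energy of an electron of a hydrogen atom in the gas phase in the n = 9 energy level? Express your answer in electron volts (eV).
-0.168 eV

The energy levels of a hydrogen-like atom are given by:
E_n = -13.6057 eV / n²

For n = 9:
E_9 = -13.6057 eV / 9²
E_9 = -13.6057 eV / 81
E_9 = -0.168 eV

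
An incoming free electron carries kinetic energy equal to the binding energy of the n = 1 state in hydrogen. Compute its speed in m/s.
2.1877e+06 m/s (or 0.730% of c)

The binding energy at n = 1 for hydrogen is:
E_1 = -13.6057/1² = -13.605700 eV
|E_1| = 13.605700 eV

Convert to Joules:
KE = 13.605700 eV × (1.602177 × 10⁻¹⁹ J/eV) = 2.179874e-18 J

Using KE = ½mv²:
v = √(2·KE/m_e)
v = √(2 × 2.179874e-18 J / 9.10938 × 10⁻³¹ kg)
v = 2.1877e+06 m/s

This is approximately 0.730% the speed of light.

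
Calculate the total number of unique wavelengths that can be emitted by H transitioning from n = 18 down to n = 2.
136

The electron can occupy levels n = 2, 3, ..., 18 during de-excitation — that is m = 18 - 2 + 1 = 17 distinct levels.

The number of distinct spectral lines equals the number of ways to choose 2 of these m levels (each pair gives one possible emission transition):

Number of lines = m(m-1)/2 = 17×16/2 = 136

These correspond to all possible transitions between the 17 levels:
18 → 17, 18 → 16, 18 → 15, 18 → 14, 18 → 13, 18 → 12, 18 → 11, 18 → 10...

Each transition produces a photon with a unique energy (and thus wavelength). This count does not depend on Z.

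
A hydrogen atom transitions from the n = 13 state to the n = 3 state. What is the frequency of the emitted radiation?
3.4607e+14 Hz

First, find the transition energy:
E_13 = -13.6057 / 13² = -0.0805071 eV
E_3 = -13.6057 / 3² = -1.5117444 eV
|ΔE| = |E_3 - E_13| = 1.4312373 eV

Convert to Joules: E = 1.4312373 eV × (1.602177 × 10⁻¹⁹ J/eV) = 2.293095e-19 J

Using E = hf:
f = E/h = 2.293095e-19 J / (6.62607 × 10⁻³⁴ J·s)
f = 3.4607e+14 Hz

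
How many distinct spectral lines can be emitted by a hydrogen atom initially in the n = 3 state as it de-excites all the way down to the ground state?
3

The electron can occupy levels n = 1, 2, ..., 3 during de-excitation — that is m = 3 - 1 + 1 = 3 distinct levels.

The number of distinct spectral lines equals the number of ways to choose 2 of these m levels (each pair gives one possible emission transition):

Number of lines = m(m-1)/2 = 3×2/2 = 3

These correspond to all possible transitions between the 3 levels:
3 → 2, 3 → 1, 2 → 1

Each transition produces a photon with a unique energy (and thus wavelength). This count does not depend on Z.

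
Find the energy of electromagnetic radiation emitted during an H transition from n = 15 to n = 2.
3.34 eV

The energy levels are E_n = -13.6057 eV / n².

Energy at n = 15: E_15 = -13.6057 / 15² = -0.06047 eV
Energy at n = 2: E_2 = -13.6057 / 2² = -3.40143 eV

For emission (electron falling to lower state), the photon energy is:
E_photon = E_15 - E_2 = |-0.06047 - (-3.40143)|
E_photon = 3.34 eV

This energy is carried away by the emitted photon.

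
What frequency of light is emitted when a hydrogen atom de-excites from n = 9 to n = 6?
5.0769e+13 Hz

First, find the transition energy:
E_9 = -13.6057 / 9² = -0.16797160 eV
E_6 = -13.6057 / 6² = -0.37793611 eV
|ΔE| = |E_6 - E_9| = 0.20996451 eV

Convert to Joules: E = 0.20996451 eV × (1.602177 × 10⁻¹⁹ J/eV) = 3.364003e-20 J

Using E = hf:
f = E/h = 3.364003e-20 J / (6.62607 × 10⁻³⁴ J·s)
f = 5.0769e+13 Hz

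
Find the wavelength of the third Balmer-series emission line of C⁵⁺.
12.05377 nm

The lines of a series are numbered from the longest wavelength (smallest ΔE) outward; the third line is the transition from n = n_f + 3 to n_f.
The Balmer series has all transitions ending at n_f = 2.

For C⁵⁺ (Z = 6), the third line (γ-line) is the jump from n = 5 to n = 2:
E_5 = -13.6057 × 6² / 5² = -19.5922080 eV
E_2 = -13.6057 × 6² / 2² = -122.4513000 eV
ΔE = E_5 - E_2 = 102.8590920 eV

λ = hc/E = 1239.84 eV·nm / 102.8590920 eV
λ = 12.05377 nm

This is the γ-line of the Balmer series in C⁵⁺.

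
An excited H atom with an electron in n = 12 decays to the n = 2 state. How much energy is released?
3.306941 eV

The energy levels are E_n = -13.6057 eV / n².

Energy at n = 12: E_12 = -13.6057 / 12² = -0.094484028 eV
Energy at n = 2: E_2 = -13.6057 / 2² = -3.401425000 eV

For emission (electron falling to lower state), the photon energy is:
E_photon = E_12 - E_2 = |-0.094484028 - (-3.401425000)|
E_photon = 3.306941 eV

This energy is carried away by the emitted photon.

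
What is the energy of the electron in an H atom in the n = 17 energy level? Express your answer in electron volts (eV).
-0.05 eV

The energy levels of a hydrogen-like atom are given by:
E_n = -13.6057 eV / n²

For n = 17:
E_17 = -13.6057 eV / 17²
E_17 = -13.6057 eV / 289
E_17 = -0.05 eV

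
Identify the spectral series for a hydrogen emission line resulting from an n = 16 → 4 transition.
Brackett series

The spectral series in hydrogen are named based on the final (lower) energy level:
- Lyman series: n_final = 1 (ultraviolet)
- Balmer series: n_final = 2 (visible/near-UV)
- Paschen series: n_final = 3 (infrared)
- Brackett series: n_final = 4 (infrared)
- Pfund series: n_final = 5 (far infrared)

Since this transition ends at n = 4, it belongs to the Brackett series.

For reference, this 16 → 4 line has photon energy
ΔE = 13.6057 eV × (1/4² - 1/16²) = 0.7972089844 eV,
corresponding to wavelength λ = hc/ΔE = 1239.84 eV·nm / 0.7972089844 eV = 1555.2258 nm in the infrared region.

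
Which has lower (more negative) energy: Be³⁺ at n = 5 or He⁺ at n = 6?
Be³⁺ at n = 5 (E = -8.708 eV)

Using E_n = -13.6057 Z² / n² eV:

Be³⁺ (Z = 4) at n = 5:
E = -13.6057 × 4² / 5² = -13.6057 × 16 / 25 = -8.707648 eV

He⁺ (Z = 2) at n = 6:
E = -13.6057 × 2² / 6² = -13.6057 × 4 / 36 = -1.511744 eV

Since -8.707648 eV < -1.511744 eV,
Be³⁺ at n = 5 is more tightly bound (requires more energy to ionize).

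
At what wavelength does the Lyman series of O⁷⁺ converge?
1.42 nm

The series limit corresponds to the transition from n = ∞ to n = 1.
This is the highest energy (shortest wavelength) transition in the Lyman series.

E_∞ = 0 eV
E_1 = -13.6057 × 8² / 1² = -870.7648 eV

Energy at series limit:
ΔE = E_∞ - E_1 = 0 - (-870.7648) = 870.7648 eV
λ = hc/E = 1239.84 eV·nm / 870.7648 eV = 1.42 nm

This energy equals the ionization energy from the n = 1 state of O⁷⁺.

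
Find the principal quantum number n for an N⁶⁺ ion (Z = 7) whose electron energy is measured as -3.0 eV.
n = 15

The exact energy levels follow E_n = -13.6057 Z² / n² eV with Z = 7.

The measured value (-3.0 eV) is reported to only 2 significant figures, so we must test candidate n values and see which one matches to that precision.

Candidate energies:
  n = 13:  E = -13.6057 × 7² / 13² = -3.944848 eV
  n = 14:  E = -13.6057 × 7² / 14² = -3.401425 eV
  n = 15:  E = -13.6057 × 7² / 15² = -2.963019 eV  ← matches
  n = 16:  E = -13.6057 × 7² / 16² = -2.604216 eV
  n = 17:  E = -13.6057 × 7² / 17² = -2.306849 eV

Checking against the measurement of -3.0 eV (2 sig figs), only n = 15 agrees:
E_15 = -2.963019 eV, which rounds to -3.0 eV ✓

Therefore n = 15.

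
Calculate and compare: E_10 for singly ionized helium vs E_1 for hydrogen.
H at n = 1 (E = -13.60570 eV)

Using E_n = -13.6057 Z² / n² eV:

He⁺ (Z = 2) at n = 10:
E = -13.6057 × 2² / 10² = -13.6057 × 4 / 100 = -0.54422800 eV

H (Z = 1) at n = 1:
E = -13.6057 × 1² / 1² = -13.6057 × 1 / 1 = -13.60570000 eV

Since -13.60570000 eV < -0.54422800 eV,
H at n = 1 is more tightly bound (requires more energy to ionize).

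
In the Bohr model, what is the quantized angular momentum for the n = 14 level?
1.476e-33 J·s (or 14ℏ)

In the Bohr model, angular momentum is quantized:
L = nℏ

where ℏ = h/(2π) = 1.05457e-34 J·s

For n = 14:
L = 14 × 1.05457e-34 J·s
L = 1.476e-33 J·s

This can also be written as L = 14ℏ.
The angular momentum is an integer multiple of the reduced Planck constant.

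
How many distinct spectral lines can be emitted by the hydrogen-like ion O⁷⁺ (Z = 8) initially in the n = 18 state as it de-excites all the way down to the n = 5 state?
91

The electron can occupy levels n = 5, 6, ..., 18 during de-excitation — that is m = 18 - 5 + 1 = 14 distinct levels.

The number of distinct spectral lines equals the number of ways to choose 2 of these m levels (each pair gives one possible emission transition):

Number of lines = m(m-1)/2 = 14×13/2 = 91

These correspond to all possible transitions between the 14 levels:
18 → 17, 18 → 16, 18 → 15, 18 → 14, 18 → 13, 18 → 12, 18 → 11, 18 → 10...

Each transition produces a photon with a unique energy (and thus wavelength). This count does not depend on Z.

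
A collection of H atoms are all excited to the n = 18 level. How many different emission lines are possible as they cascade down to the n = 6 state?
78

The electron can occupy levels n = 6, 7, ..., 18 during de-excitation — that is m = 18 - 6 + 1 = 13 distinct levels.

The number of distinct spectral lines equals the number of ways to choose 2 of these m levels (each pair gives one possible emission transition):

Number of lines = m(m-1)/2 = 13×12/2 = 78

These correspond to all possible transitions between the 13 levels:
18 → 17, 18 → 16, 18 → 15, 18 → 14, 18 → 13, 18 → 12, 18 → 11, 18 → 10...

Each transition produces a photon with a unique energy (and thus wavelength). This count does not depend on Z.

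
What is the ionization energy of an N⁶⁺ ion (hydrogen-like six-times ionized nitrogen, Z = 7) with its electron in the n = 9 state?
8.2306 eV

The ionization energy is the energy needed to remove the electron completely (n → ∞).

For a hydrogen-like ion with Z = 7, E_n = -13.6057 Z² / n² eV.

At n = 9: E_9 = -13.6057 × 7² / 9² = -8.2306086 eV
At n = ∞: E_∞ = 0 eV

Ionization energy = E_∞ - E_9 = 0 - (-8.2306086) = 8.2306086 eV
Ionization energy ≈ 8.2306 eV

This is also called the binding energy of the electron in state n = 9.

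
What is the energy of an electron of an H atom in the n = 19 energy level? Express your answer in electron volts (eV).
-0.038 eV

The energy levels of a hydrogen-like atom are given by:
E_n = -13.6057 eV / n²

For n = 19:
E_19 = -13.6057 eV / 19²
E_19 = -13.6057 eV / 361
E_19 = -0.038 eV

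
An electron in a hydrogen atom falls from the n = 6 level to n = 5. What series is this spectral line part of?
Pfund series

The spectral series in hydrogen are named based on the final (lower) energy level:
- Lyman series: n_final = 1 (ultraviolet)
- Balmer series: n_final = 2 (visible/near-UV)
- Paschen series: n_final = 3 (infrared)
- Brackett series: n_final = 4 (infrared)
- Pfund series: n_final = 5 (far infrared)

Since this transition ends at n = 5, it belongs to the Pfund series.

For reference, this 6 → 5 line has photon energy
ΔE = 13.6057 eV × (1/5² - 1/6²) = 0.1662918889 eV,
corresponding to wavelength λ = hc/ΔE = 1239.84 eV·nm / 0.1662918889 eV = 7455.8056 nm in the far infrared region.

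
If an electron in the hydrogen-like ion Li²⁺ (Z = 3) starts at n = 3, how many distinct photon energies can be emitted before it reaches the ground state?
3

The electron can occupy levels n = 1, 2, ..., 3 during de-excitation — that is m = 3 - 1 + 1 = 3 distinct levels.

The number of distinct spectral lines equals the number of ways to choose 2 of these m levels (each pair gives one possible emission transition):

Number of lines = m(m-1)/2 = 3×2/2 = 3

These correspond to all possible transitions between the 3 levels:
3 → 2, 3 → 1, 2 → 1

Each transition produces a photon with a unique energy (and thus wavelength). This count does not depend on Z.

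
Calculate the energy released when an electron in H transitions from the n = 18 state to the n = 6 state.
0.336 eV

The energy levels are E_n = -13.6057 eV / n².

Energy at n = 18: E_18 = -13.6057 / 18² = -0.041993 eV
Energy at n = 6: E_6 = -13.6057 / 6² = -0.377936 eV

For emission (electron falling to lower state), the photon energy is:
E_photon = E_18 - E_6 = |-0.041993 - (-0.377936)|
E_photon = 0.336 eV

This energy is carried away by the emitted photon.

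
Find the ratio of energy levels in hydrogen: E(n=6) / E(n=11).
3.361

Using E_n = -13.6057 Z² / n² eV with Z = 1:

E_6 = -13.6057 / 6² = -13.6057 / 36 = -0.377936111 eV
E_11 = -13.6057 / 11² = -13.6057 / 121 = -0.112443802 eV

The ratio is:
E_6/E_11 = (-0.377936111) / (-0.112443802)
E_6/E_11 = (-13.6057/36) / (-13.6057/121)
E_6/E_11 = 121/36
E_6/E_11 = 3.361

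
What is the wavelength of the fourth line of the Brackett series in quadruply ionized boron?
77.76 nm

The lines of a series are numbered from the longest wavelength (smallest ΔE) outward; the fourth line is the transition from n = n_f + 4 to n_f.
The Brackett series has all transitions ending at n_f = 4.

For B⁴⁺ (Z = 5), the fourth line (δ-line) is the jump from n = 8 to n = 4:
E_8 = -13.6057 × 5² / 8² = -5.3147 eV
E_4 = -13.6057 × 5² / 4² = -21.2589 eV
ΔE = E_8 - E_4 = 15.9442 eV

λ = hc/E = 1239.84 eV·nm / 15.9442 eV
λ = 77.76 nm

This is the δ-line of the Brackett series in B⁴⁺.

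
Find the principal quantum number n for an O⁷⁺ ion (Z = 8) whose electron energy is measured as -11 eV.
n = 9

The exact energy levels follow E_n = -13.6057 Z² / n² eV with Z = 8.

The measured value (-11 eV) is reported to only 2 significant figures, so we must test candidate n values and see which one matches to that precision.

Candidate energies:
  n = 7:  E = -13.6057 × 8² / 7² = -17.770710 eV
  n = 8:  E = -13.6057 × 8² / 8² = -13.605700 eV
  n = 9:  E = -13.6057 × 8² / 9² = -10.750183 eV  ← matches
  n = 10:  E = -13.6057 × 8² / 10² = -8.707648 eV
  n = 11:  E = -13.6057 × 8² / 11² = -7.196403 eV

Checking against the measurement of -11 eV (2 sig figs), only n = 9 agrees:
E_9 = -10.750183 eV, which rounds to -11 eV ✓

Therefore n = 9.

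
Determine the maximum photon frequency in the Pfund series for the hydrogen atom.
1.32e+14 Hz

The series limit corresponds to the transition from n = ∞ to n = 5.
This is the highest energy (shortest wavelength) transition in the Pfund series.

E_∞ = 0 eV
E_5 = -13.6057 / 5² = -0.5442280 eV

Energy at series limit:
ΔE = E_∞ - E_5 = 0 - (-0.5442280) = 0.5442280 eV
E = 0.5442280 eV × (1.602177 × 10⁻¹⁹ J/eV) = 8.7195e-20 J
f = E/h = 8.7195e-20 J / (6.62607 × 10⁻³⁴ J·s) = 1.32e+14 Hz

This energy equals the ionization energy from the n = 5 state of hydrogen.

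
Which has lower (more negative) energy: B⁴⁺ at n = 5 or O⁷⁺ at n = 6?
O⁷⁺ at n = 6 (E = -24.18791 eV)

Using E_n = -13.6057 Z² / n² eV:

B⁴⁺ (Z = 5) at n = 5:
E = -13.6057 × 5² / 5² = -13.6057 × 25 / 25 = -13.60570000 eV

O⁷⁺ (Z = 8) at n = 6:
E = -13.6057 × 8² / 6² = -13.6057 × 64 / 36 = -24.18791111 eV

Since -24.18791111 eV < -13.60570000 eV,
O⁷⁺ at n = 6 is more tightly bound (requires more energy to ionize).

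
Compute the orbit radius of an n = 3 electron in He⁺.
0.238130 nm (or 2.381298 Å)

The Bohr radius formula is:
r_n = n² a₀ / Z

where a₀ = 0.052917721 nm is the Bohr radius.

For He⁺ (Z = 2) at n = 3:
r_3 = 3² × 0.052917721 nm / 2
r_3 = 9 × 0.052917721 nm / 2
r_3 = 0.4762595 nm / 2
r_3 = 0.238130 nm

The electron orbits at approximately 0.238130 nm from the nucleus.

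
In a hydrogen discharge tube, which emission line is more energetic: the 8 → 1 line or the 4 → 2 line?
8 → 1

Calculate the energy for each transition:

Transition 8 → 1:
ΔE₁ = |E_1 - E_8| = |-13.6057/1² - (-13.6057/8²)|
ΔE₁ = |-13.6057000000 - (-0.2125890625)| = 13.3931109 eV

Transition 4 → 2:
ΔE₂ = |E_2 - E_4| = |-13.6057/2² - (-13.6057/4²)|
ΔE₂ = |-3.4014250000 - (-0.8503562500)| = 2.5510688 eV

Since 13.3931109 eV > 2.5510688 eV, the transition 8 → 1 emits the more energetic photon.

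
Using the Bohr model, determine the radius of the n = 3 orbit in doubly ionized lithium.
0.1588 nm (or 1.5875 Å)

The Bohr radius formula is:
r_n = n² a₀ / Z

where a₀ = 0.0529177 nm is the Bohr radius.

For Li²⁺ (Z = 3) at n = 3:
r_3 = 3² × 0.0529177 nm / 3
r_3 = 9 × 0.0529177 nm / 3
r_3 = 0.47626 nm / 3
r_3 = 0.1588 nm

The electron orbits at approximately 0.1588 nm from the nucleus.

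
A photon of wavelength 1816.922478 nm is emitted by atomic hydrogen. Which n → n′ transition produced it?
n = 9 → n = 4

First, find the photon energy from the wavelength (hc = 1239.84 eV·nm):
E = hc/λ = 1239.84 eV·nm / 1816.922478 nm = 0.68238464 eV

The energy levels of hydrogen satisfy E_n = -13.6057 / n² eV, so an emission n_i → n_f releases
ΔE = 13.6057 × (1/n_f² − 1/n_i²) eV.

Setting ΔE equal to the photon energy:
1/n_f² − 1/n_i² = 0.68238464 / 13.6057 = 0.050154321

Since 1/n_i² must be positive, we need 1/n_f² > 0.050154321, i.e. n_f ≤ 4. For each allowed n_f, solve n_i = (1/n_f² − 0.050154321)^(−1/2) and check whether it is a whole number:
  n_f = 1: 1/n_i² = 1.000000000 − 0.050154321 = 0.949845679 → n_i = 1.026  (not an integer) ✗
  n_f = 2: 1/n_i² = 0.250000000 − 0.050154321 = 0.199845679 → n_i = 2.237  (not an integer) ✗
  n_f = 3: 1/n_i² = 0.111111111 − 0.050154321 = 0.060956790 → n_i = 4.050  (not an integer) ✗
  n_f = 4: 1/n_i² = 0.062500000 − 0.050154321 = 0.012345679 → n_i = 9.000  → integer, n_i = 9 ✓

Only n_f = 4 gives an integer upper level, n_i = 9.

The transition is from n = 9 to n = 4 (emission).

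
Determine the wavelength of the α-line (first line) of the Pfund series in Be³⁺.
465.987851 nm

The longest wavelength corresponds to the smallest energy transition in the series.
The Pfund series has all transitions ending at n_f = 5.

For Be³⁺ (Z = 4), the first line (α-line) is the jump from n = 6 to n = 5:
E_6 = -13.6057 × 4² / 6² = -6.0469777778 eV
E_5 = -13.6057 × 4² / 5² = -8.7076480000 eV
ΔE = E_6 - E_5 = 2.6606702222 eV

λ = hc/E = 1239.84 eV·nm / 2.6606702222 eV
λ = 465.987851 nm

This is the α-line of the Pfund series in Be³⁺.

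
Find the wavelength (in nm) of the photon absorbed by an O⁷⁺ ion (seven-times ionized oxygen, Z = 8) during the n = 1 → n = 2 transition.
1.898 nm

First, find the transition energy using E_n = -13.6057 Z² / n² eV:
E_1 = -13.6057 × 8² / 1² = -870.76480 eV
E_2 = -13.6057 × 8² / 2² = -217.69120 eV

Photon energy: |ΔE| = |E_2 - E_1| = 653.07360 eV

Convert to wavelength using E = hc/λ with hc = 1239.84 eV·nm:
λ = hc/E = 1239.84 eV·nm / 653.07360 eV
λ = 1.898 nm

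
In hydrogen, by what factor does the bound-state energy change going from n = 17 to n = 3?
32.111

Using E_n = -13.6057 Z² / n² eV with Z = 1:

E_3 = -13.6057 / 3² = -13.6057 / 9 = -1.511744444 eV
E_17 = -13.6057 / 17² = -13.6057 / 289 = -0.047078547 eV

The ratio is:
E_3/E_17 = (-1.511744444) / (-0.047078547)
E_3/E_17 = (-13.6057/9) / (-13.6057/289)
E_3/E_17 = 289/9
E_3/E_17 = 32.111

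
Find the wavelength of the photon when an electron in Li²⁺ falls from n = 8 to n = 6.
833.16 nm

First, find the transition energy using E_n = -13.6057 Z² / n² eV:
E_8 = -13.6057 × 3² / 8² = -1.913302 eV
E_6 = -13.6057 × 3² / 6² = -3.401425 eV

Photon energy: |ΔE| = |E_6 - E_8| = 1.488123 eV

Convert to wavelength using E = hc/λ with hc = 1239.84 eV·nm:
λ = hc/E = 1239.84 eV·nm / 1.488123 eV
λ = 833.16 nm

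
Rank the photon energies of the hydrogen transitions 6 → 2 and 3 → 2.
6 → 2

Calculate the energy for each transition:

Transition 6 → 2:
ΔE₁ = |E_2 - E_6| = |-13.6057/2² - (-13.6057/6²)|
ΔE₁ = |-3.40142500 - (-0.37793611)| = 3.02349 eV

Transition 3 → 2:
ΔE₂ = |E_2 - E_3| = |-13.6057/2² - (-13.6057/3²)|
ΔE₂ = |-3.40142500 - (-1.51174444)| = 1.88968 eV

Since 3.02349 eV > 1.88968 eV, the transition 6 → 2 emits the more energetic photon.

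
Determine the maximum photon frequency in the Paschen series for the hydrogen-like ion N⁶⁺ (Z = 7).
1.79e+16 Hz

The series limit corresponds to the transition from n = ∞ to n = 3.
This is the highest energy (shortest wavelength) transition in the Paschen series.

E_∞ = 0 eV
E_3 = -13.6057 × 7² / 3² = -74.07547778 eV

Energy at series limit:
ΔE = E_∞ - E_3 = 0 - (-74.07547778) = 74.07547778 eV
E = 74.07547778 eV × (1.602177 × 10⁻¹⁹ J/eV) = 1.1868e-17 J
f = E/h = 1.1868e-17 J / (6.62607 × 10⁻³⁴ J·s) = 1.79e+16 Hz

This energy equals the ionization energy from the n = 3 state of N⁶⁺.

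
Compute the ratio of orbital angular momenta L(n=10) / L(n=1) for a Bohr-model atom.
10.00000

In the Bohr model, L_n = nℏ, so the ratio is purely the ratio of quantum numbers:

L_10/L_1 = 10ℏ / 1ℏ = 10/1 = 10.00000

The angular momentum scales linearly with n.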